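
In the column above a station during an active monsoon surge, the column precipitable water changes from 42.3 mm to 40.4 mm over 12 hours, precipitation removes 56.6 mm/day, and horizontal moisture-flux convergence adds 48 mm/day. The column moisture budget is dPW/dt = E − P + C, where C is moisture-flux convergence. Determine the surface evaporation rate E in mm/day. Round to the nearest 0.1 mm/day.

E ≈ 4.8 mm/day

dPW/dt = (40.4 − 42.3) mm / (12/24 day) = -3.800 mm/day.
E = dPW/dt + P − C = (-3.800) + 56.6 − (48) = 4.8 mm/day.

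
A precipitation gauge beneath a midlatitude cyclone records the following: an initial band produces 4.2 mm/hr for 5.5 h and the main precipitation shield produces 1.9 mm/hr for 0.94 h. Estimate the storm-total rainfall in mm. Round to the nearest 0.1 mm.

Total = Σ Rᵢ Δtᵢ = 4.2 × 5.5 + 1.9 × 0.94
      = 23.1 + 1.786 = 24.9 mm.

total ≈ 24.9 mm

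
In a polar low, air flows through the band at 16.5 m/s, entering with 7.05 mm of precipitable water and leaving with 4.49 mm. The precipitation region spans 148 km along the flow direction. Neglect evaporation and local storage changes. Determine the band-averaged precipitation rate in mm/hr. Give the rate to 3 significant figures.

R ≈ 1.03 mm/hr

Column moisture flux per unit crosswind length is F = V × PW.
Inflow: F_in = 16.5 × 7.05 = 116.325 mm·m/s
Outflow: F_out = 16.5 × 4.49 = 74.085 mm·m/s
Steady-state rate R = (F_in − F_out)/L = (116.325 − 74.085) / 148000 m = 2.854e-04 mm/s.
R = 2.854e-04 × 3600 = 1.03 mm/hr.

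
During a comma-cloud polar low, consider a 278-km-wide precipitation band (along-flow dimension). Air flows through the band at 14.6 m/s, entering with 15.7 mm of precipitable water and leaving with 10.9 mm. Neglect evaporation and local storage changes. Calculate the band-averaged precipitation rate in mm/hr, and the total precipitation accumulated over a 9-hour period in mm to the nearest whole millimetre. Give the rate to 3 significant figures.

Column moisture flux per unit crosswind length is F = V × PW.
Inflow: F_in = 14.6 × 15.7 = 229.22 mm·m/s
Outflow: F_out = 14.6 × 10.9 = 159.14 mm·m/s
Steady-state rate R = (F_in − F_out)/L = (229.22 − 159.14) / 278000 m = 2.521e-04 mm/s.
R = 2.521e-04 × 3600 = 0.908 mm/hr.
Over 9 h: total = 0.908 × 9 = 8.172 ≈ 8 mm.

R ≈ 0.908 mm/hr; total ≈ 8 mm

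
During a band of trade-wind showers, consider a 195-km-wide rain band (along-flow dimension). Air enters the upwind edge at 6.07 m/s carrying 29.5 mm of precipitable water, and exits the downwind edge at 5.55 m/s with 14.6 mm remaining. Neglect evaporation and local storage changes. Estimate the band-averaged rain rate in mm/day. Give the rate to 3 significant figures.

Column moisture flux per unit crosswind length is F = V × PW.
Inflow: F_in = 6.07 × 29.5 = 179.065 mm·m/s
Outflow: F_out = 5.55 × 14.6 = 81.03 mm·m/s
Steady-state rate R = (F_in − F_out)/L = (179.065 − 81.03) / 195000 m = 5.027e-04 mm/s.
R = 5.027e-04 × 3600 × 24 = 43.4 mm/day.

R ≈ 43.4 mm/day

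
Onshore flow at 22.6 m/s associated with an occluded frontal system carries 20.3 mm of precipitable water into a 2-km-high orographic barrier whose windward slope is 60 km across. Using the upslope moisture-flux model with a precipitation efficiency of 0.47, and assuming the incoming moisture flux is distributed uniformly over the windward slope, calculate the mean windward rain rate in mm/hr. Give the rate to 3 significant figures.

R ≈ 12.9 mm/hr

Incoming column moisture flux per unit ridge length: F = V × PW = 22.6 × 20.3 = 458.78 mm·m/s.
Spread over the 60 km slope with efficiency ε = 0.47: R = ε·F/W = 0.47 × 458.78 / 60000 m = 3.594e-03 mm/s.
R = 3.594e-03 × 3600 = 12.9 mm/hr.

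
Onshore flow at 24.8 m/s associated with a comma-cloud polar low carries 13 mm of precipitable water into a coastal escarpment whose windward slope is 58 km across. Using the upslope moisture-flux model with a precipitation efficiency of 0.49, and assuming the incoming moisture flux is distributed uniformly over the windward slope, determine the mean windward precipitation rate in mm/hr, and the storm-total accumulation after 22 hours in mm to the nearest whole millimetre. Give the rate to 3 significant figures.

R ≈ 9.81 mm/hr; total ≈ 216 mm

Incoming column moisture flux per unit ridge length: F = V × PW = 24.8 × 13 = 322.4 mm·m/s.
Spread over the 58 km slope with efficiency ε = 0.49: R = ε·F/W = 0.49 × 322.4 / 58000 m = 2.724e-03 mm/s.
R = 2.724e-03 × 3600 = 9.81 mm/hr.
Over 22 h: total = 9.81 × 22 = 215.82 ≈ 216 mm.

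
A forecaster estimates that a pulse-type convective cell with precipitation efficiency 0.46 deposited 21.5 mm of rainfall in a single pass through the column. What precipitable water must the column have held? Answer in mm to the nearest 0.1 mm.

PW ≈ 46.7 mm

PW = rainfall / ε = 21.5 / 0.46 = 46.7 mm.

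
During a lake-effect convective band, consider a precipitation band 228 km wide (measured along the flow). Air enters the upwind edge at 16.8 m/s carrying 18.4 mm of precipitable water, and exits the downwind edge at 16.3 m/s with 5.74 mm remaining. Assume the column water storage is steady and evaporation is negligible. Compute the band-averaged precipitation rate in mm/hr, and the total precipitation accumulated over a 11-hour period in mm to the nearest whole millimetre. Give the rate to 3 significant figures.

Column moisture flux per unit crosswind length is F = V × PW.
Inflow: F_in = 16.8 × 18.4 = 309.12 mm·m/s
Outflow: F_out = 16.3 × 5.74 = 93.562 mm·m/s
Steady-state rate R = (F_in − F_out)/L = (309.12 − 93.562) / 228000 m = 9.454e-04 mm/s.
R = 9.454e-04 × 3600 = 3.40 mm/hr.
Over 11 h: total = 3.40 × 11 = 37.4 ≈ 37 mm.

R ≈ 3.40 mm/hr; total ≈ 37 mm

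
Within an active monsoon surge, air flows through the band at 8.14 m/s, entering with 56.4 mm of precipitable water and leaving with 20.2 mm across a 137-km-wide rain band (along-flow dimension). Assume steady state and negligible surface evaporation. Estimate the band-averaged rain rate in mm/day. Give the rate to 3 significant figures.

Column moisture flux per unit crosswind length is F = V × PW.
Inflow: F_in = 8.14 × 56.4 = 459.096 mm·m/s
Outflow: F_out = 8.14 × 20.2 = 164.428 mm·m/s
Steady-state rate R = (F_in − F_out)/L = (459.096 − 164.428) / 137000 m = 2.151e-03 mm/s.
R = 2.151e-03 × 3600 × 24 = 186 mm/day.

R ≈ 186 mm/day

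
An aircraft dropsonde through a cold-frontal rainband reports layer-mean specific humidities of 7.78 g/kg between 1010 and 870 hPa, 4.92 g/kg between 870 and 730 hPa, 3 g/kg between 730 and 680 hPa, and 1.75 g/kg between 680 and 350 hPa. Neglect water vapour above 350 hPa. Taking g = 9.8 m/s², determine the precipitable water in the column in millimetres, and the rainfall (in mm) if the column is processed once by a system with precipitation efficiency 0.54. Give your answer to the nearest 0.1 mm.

Precipitable water is the column-integrated vapour mass per unit area: PW = (1/g) Σ q̄ Δp, with q in kg/kg and Δp in Pa (1 kg/m² of water = 1 mm).
Layer 1010–870 hPa: Δp = 140 hPa = 14000 Pa, q̄ = 0.00778 kg/kg → 0.00778 × 14000 / 9.8 = 11.11 mm
Layer 870–730 hPa: Δp = 140 hPa = 14000 Pa, q̄ = 0.00492 kg/kg → 0.00492 × 14000 / 9.8 = 7.03 mm
Layer 730–680 hPa: Δp = 50 hPa = 5000 Pa, q̄ = 0.003 kg/kg → 0.003 × 5000 / 9.8 = 1.53 mm
Layer 680–350 hPa: Δp = 330 hPa = 33000 Pa, q̄ = 0.00175 kg/kg → 0.00175 × 33000 / 9.8 = 5.89 mm
PW = 11.11 + 7.03 + 1.53 + 5.89 = 25.56 ≈ 25.6 mm.
Rainfall = ε × PW = 0.54 × 25.6 = 13.8 mm.

PW ≈ 25.6 mm; rainfall ≈ 13.8 mm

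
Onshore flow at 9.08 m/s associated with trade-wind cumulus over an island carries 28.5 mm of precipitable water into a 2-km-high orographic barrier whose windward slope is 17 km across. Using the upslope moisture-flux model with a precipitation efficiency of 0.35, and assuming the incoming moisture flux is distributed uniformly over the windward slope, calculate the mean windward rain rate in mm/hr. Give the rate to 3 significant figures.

Incoming column moisture flux per unit ridge length: F = V × PW = 9.08 × 28.5 = 258.78 mm·m/s.
Spread over the 17 km slope with efficiency ε = 0.35: R = ε·F/W = 0.35 × 258.78 / 17000 m = 5.328e-03 mm/s.
R = 5.328e-03 × 3600 = 19.2 mm/hr.

R ≈ 19.2 mm/hr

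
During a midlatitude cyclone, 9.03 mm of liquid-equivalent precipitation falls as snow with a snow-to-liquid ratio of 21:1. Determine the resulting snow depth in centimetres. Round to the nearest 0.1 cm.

snow depth ≈ 19.0 cm

Snow depth = liquid × ratio = 9.03 mm × 21 = 189.63 mm = 19.0 cm.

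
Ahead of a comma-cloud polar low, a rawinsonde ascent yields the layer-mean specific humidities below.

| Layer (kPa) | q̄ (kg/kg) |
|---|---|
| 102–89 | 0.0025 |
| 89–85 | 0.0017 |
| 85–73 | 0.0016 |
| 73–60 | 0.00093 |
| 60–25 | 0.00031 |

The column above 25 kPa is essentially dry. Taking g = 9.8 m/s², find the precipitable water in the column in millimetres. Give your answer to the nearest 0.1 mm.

PW ≈ 8.3 mm

Precipitable water is the column-integrated vapour mass per unit area: PW = (1/g) Σ q̄ Δp, with q in kg/kg and Δp in Pa (1 kg/m² of water = 1 mm).
Layer 102–89 kPa: Δp = 130 hPa = 13000 Pa, q̄ = 0.0025 kg/kg → 0.0025 × 13000 / 9.8 = 3.32 mm
Layer 89–85 kPa: Δp = 40 hPa = 4000 Pa, q̄ = 0.0017 kg/kg → 0.0017 × 4000 / 9.8 = 0.69 mm
Layer 85–73 kPa: Δp = 120 hPa = 12000 Pa, q̄ = 0.0016 kg/kg → 0.0016 × 12000 / 9.8 = 1.96 mm
Layer 73–60 kPa: Δp = 130 hPa = 13000 Pa, q̄ = 0.00093 kg/kg → 0.00093 × 13000 / 9.8 = 1.23 mm
Layer 60–25 kPa: Δp = 350 hPa = 35000 Pa, q̄ = 0.00031 kg/kg → 0.00031 × 35000 / 9.8 = 1.11 mm
PW = 3.32 + 0.69 + 1.96 + 1.23 + 1.11 = 8.31 ≈ 8.3 mm.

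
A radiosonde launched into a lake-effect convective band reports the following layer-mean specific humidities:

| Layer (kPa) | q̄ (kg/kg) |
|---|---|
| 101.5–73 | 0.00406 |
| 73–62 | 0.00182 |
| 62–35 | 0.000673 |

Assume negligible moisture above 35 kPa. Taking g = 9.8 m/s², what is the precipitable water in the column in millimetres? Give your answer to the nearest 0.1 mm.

Precipitable water is the column-integrated vapour mass per unit area: PW = (1/g) Σ q̄ Δp, with q in kg/kg and Δp in Pa (1 kg/m² of water = 1 mm).
Layer 101.5–73 kPa: Δp = 285 hPa = 28500 Pa, q̄ = 0.00406 kg/kg → 0.00406 × 28500 / 9.8 = 11.81 mm
Layer 73–62 kPa: Δp = 110 hPa = 11000 Pa, q̄ = 0.00182 kg/kg → 0.00182 × 11000 / 9.8 = 2.04 mm
Layer 62–35 kPa: Δp = 270 hPa = 27000 Pa, q̄ = 0.000673 kg/kg → 0.000673 × 27000 / 9.8 = 1.85 mm
PW = 11.81 + 2.04 + 1.85 = 15.70 ≈ 15.7 mm.

PW ≈ 15.7 mm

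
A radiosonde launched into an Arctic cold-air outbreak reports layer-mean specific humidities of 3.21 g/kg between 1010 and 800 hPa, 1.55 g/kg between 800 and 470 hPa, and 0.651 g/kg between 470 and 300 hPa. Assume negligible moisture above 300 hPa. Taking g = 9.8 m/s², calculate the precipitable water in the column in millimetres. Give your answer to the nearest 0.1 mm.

PW ≈ 13.2 mm

Precipitable water is the column-integrated vapour mass per unit area: PW = (1/g) Σ q̄ Δp, with q in kg/kg and Δp in Pa (1 kg/m² of water = 1 mm).
Layer 1010–800 hPa: Δp = 210 hPa = 21000 Pa, q̄ = 0.00321 kg/kg → 0.00321 × 21000 / 9.8 = 6.88 mm
Layer 800–470 hPa: Δp = 330 hPa = 33000 Pa, q̄ = 0.00155 kg/kg → 0.00155 × 33000 / 9.8 = 5.22 mm
Layer 470–300 hPa: Δp = 170 hPa = 17000 Pa, q̄ = 0.000651 kg/kg → 0.000651 × 17000 / 9.8 = 1.13 mm
PW = 6.88 + 5.22 + 1.13 = 13.23 ≈ 13.2 mm.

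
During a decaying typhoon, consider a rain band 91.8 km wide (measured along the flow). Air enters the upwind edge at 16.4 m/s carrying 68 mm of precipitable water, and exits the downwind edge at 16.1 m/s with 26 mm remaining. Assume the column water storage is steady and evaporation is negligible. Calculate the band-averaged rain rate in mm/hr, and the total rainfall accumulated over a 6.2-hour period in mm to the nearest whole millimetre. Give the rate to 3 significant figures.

Column moisture flux per unit crosswind length is F = V × PW.
Inflow: F_in = 16.4 × 68 = 1115.2 mm·m/s
Outflow: F_out = 16.1 × 26 = 418.6 mm·m/s
Steady-state rate R = (F_in − F_out)/L = (1115.2 − 418.6) / 91800 m = 7.588e-03 mm/s.
R = 7.588e-03 × 3600 = 27.3 mm/hr.
Over 6.2 h: total = 27.3 × 6.2 = 169.26 ≈ 169 mm.

R ≈ 27.3 mm/hr; total ≈ 169 mm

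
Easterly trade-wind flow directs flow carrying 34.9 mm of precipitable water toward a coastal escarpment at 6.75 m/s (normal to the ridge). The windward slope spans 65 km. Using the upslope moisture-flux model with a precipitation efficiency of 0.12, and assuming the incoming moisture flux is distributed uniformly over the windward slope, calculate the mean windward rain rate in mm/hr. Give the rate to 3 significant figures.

Incoming column moisture flux per unit ridge length: F = V × PW = 6.75 × 34.9 = 235.575 mm·m/s.
Spread over the 65 km slope with efficiency ε = 0.12: R = ε·F/W = 0.12 × 235.575 / 65000 m = 4.349e-04 mm/s.
R = 4.349e-04 × 3600 = 1.57 mm/hr.

R ≈ 1.57 mm/hr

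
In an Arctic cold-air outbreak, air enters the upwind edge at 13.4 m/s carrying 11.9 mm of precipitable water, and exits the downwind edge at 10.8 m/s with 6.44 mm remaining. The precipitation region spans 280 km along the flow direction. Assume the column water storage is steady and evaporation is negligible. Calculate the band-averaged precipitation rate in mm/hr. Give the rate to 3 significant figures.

Column moisture flux per unit crosswind length is F = V × PW.
Inflow: F_in = 13.4 × 11.9 = 159.46 mm·m/s
Outflow: F_out = 10.8 × 6.44 = 69.552 mm·m/s
Steady-state rate R = (F_in − F_out)/L = (159.46 − 69.552) / 280000 m = 3.211e-04 mm/s.
R = 3.211e-04 × 3600 = 1.16 mm/hr.

R ≈ 1.16 mm/hr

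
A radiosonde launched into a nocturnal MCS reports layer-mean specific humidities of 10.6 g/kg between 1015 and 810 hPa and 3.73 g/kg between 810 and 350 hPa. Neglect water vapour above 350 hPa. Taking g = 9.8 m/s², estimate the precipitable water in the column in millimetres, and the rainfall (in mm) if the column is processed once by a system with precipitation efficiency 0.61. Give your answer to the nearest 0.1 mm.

PW ≈ 39.7 mm; rainfall ≈ 24.2 mm

Precipitable water is the column-integrated vapour mass per unit area: PW = (1/g) Σ q̄ Δp, with q in kg/kg and Δp in Pa (1 kg/m² of water = 1 mm).
Layer 1015–810 hPa: Δp = 205 hPa = 20500 Pa, q̄ = 0.0106 kg/kg → 0.0106 × 20500 / 9.8 = 22.17 mm
Layer 810–350 hPa: Δp = 460 hPa = 46000 Pa, q̄ = 0.00373 kg/kg → 0.00373 × 46000 / 9.8 = 17.51 mm
PW = 22.17 + 17.51 = 39.68 ≈ 39.7 mm.
Rainfall = ε × PW = 0.61 × 39.7 = 24.2 mm.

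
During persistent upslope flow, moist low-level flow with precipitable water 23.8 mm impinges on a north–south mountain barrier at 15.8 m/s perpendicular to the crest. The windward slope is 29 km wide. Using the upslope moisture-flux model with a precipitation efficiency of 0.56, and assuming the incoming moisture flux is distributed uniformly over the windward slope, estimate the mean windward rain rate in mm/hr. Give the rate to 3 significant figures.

Incoming column moisture flux per unit ridge length: F = V × PW = 15.8 × 23.8 = 376.04 mm·m/s.
Spread over the 29 km slope with efficiency ε = 0.56: R = ε·F/W = 0.56 × 376.04 / 29000 m = 7.261e-03 mm/s.
R = 7.261e-03 × 3600 = 26.1 mm/hr.

R ≈ 26.1 mm/hr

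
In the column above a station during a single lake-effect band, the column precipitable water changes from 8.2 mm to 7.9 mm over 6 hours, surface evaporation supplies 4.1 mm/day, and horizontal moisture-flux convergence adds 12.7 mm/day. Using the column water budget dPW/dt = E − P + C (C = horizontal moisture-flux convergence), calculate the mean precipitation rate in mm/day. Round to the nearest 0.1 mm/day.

dPW/dt = (7.9 − 8.2) mm / (6/24 day) = -1.200 mm/day.
P = E + C − dPW/dt = 4.1 + (12.7) − (-1.200) = 18.0 mm/day.

P ≈ 18.0 mm/day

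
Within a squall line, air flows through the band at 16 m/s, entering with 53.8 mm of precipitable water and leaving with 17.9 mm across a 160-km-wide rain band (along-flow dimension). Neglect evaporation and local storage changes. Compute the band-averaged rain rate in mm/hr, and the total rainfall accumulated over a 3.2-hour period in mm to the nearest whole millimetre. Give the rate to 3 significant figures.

R ≈ 12.9 mm/hr; total ≈ 41 mm

Column moisture flux per unit crosswind length is F = V × PW.
Inflow: F_in = 16 × 53.8 = 860.8 mm·m/s
Outflow: F_out = 16 × 17.9 = 286.4 mm·m/s
Steady-state rate R = (F_in − F_out)/L = (860.8 − 286.4) / 160000 m = 3.590e-03 mm/s.
R = 3.590e-03 × 3600 = 12.9 mm/hr.
Over 3.2 h: total = 12.9 × 3.2 = 41.28 ≈ 41 mm.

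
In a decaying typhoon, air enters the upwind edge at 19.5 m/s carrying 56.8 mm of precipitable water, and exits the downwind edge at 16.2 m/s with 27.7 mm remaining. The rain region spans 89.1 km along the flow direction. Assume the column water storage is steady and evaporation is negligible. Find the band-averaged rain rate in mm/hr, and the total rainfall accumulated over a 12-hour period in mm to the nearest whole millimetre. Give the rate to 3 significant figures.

Column moisture flux per unit crosswind length is F = V × PW.
Inflow: F_in = 19.5 × 56.8 = 1107.6 mm·m/s
Outflow: F_out = 16.2 × 27.7 = 448.74 mm·m/s
Steady-state rate R = (F_in − F_out)/L = (1107.6 − 448.74) / 89100 m = 7.395e-03 mm/s.
R = 7.395e-03 × 3600 = 26.6 mm/hr.
Over 12 h: total = 26.6 × 12 = 319.2 ≈ 319 mm.

R ≈ 26.6 mm/hr; total ≈ 319 mm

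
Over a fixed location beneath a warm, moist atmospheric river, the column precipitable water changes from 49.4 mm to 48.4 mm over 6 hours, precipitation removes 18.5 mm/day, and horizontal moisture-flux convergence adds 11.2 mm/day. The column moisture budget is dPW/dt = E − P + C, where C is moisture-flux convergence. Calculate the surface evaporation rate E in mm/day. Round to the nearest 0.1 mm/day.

dPW/dt = (48.4 − 49.4) mm / (6/24 day) = -4.000 mm/day.
E = dPW/dt + P − C = (-4.000) + 18.5 − (11.2) = 3.3 mm/day.

E ≈ 3.3 mm/day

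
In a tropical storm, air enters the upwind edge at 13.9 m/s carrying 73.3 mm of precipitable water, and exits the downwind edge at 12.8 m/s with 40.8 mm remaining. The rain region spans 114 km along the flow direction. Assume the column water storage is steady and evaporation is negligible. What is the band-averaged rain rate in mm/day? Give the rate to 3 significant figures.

Column moisture flux per unit crosswind length is F = V × PW.
Inflow: F_in = 13.9 × 73.3 = 1018.87 mm·m/s
Outflow: F_out = 12.8 × 40.8 = 522.24 mm·m/s
Steady-state rate R = (F_in − F_out)/L = (1018.87 − 522.24) / 114000 m = 4.356e-03 mm/s.
R = 4.356e-03 × 3600 × 24 = 376 mm/day.

R ≈ 376 mm/day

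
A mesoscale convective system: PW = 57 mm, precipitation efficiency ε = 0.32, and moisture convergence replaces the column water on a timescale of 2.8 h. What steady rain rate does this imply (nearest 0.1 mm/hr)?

Each overturning extracts ε × PW = 0.32 × 57 = 18.24 mm.
Rate = ε·PW / τ = 18.24 / 2.8 h = 6.5 mm/hr.

R ≈ 6.5 mm/hr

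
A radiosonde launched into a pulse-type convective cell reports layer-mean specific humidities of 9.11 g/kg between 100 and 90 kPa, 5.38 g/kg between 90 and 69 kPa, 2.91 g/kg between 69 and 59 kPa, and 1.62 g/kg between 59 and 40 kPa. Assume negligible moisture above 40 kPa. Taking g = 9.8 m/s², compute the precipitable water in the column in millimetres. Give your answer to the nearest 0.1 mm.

PW ≈ 26.9 mm

Precipitable water is the column-integrated vapour mass per unit area: PW = (1/g) Σ q̄ Δp, with q in kg/kg and Δp in Pa (1 kg/m² of water = 1 mm).
Layer 100–90 kPa: Δp = 100 hPa = 10000 Pa, q̄ = 0.00911 kg/kg → 0.00911 × 10000 / 9.8 = 9.30 mm
Layer 90–69 kPa: Δp = 210 hPa = 21000 Pa, q̄ = 0.00538 kg/kg → 0.00538 × 21000 / 9.8 = 11.53 mm
Layer 69–59 kPa: Δp = 100 hPa = 10000 Pa, q̄ = 0.00291 kg/kg → 0.00291 × 10000 / 9.8 = 2.97 mm
Layer 59–40 kPa: Δp = 190 hPa = 19000 Pa, q̄ = 0.00162 kg/kg → 0.00162 × 19000 / 9.8 = 3.14 mm
PW = 9.30 + 11.53 + 2.97 + 3.14 = 26.94 ≈ 26.9 mm.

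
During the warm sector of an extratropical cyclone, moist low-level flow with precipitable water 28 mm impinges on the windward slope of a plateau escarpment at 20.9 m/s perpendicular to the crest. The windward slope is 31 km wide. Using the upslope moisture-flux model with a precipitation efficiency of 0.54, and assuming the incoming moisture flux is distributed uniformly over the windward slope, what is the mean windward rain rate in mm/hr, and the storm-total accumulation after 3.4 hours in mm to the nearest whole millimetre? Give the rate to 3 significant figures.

R ≈ 36.7 mm/hr; total ≈ 125 mm

Incoming column moisture flux per unit ridge length: F = V × PW = 20.9 × 28 = 585.2 mm·m/s.
Spread over the 31 km slope with efficiency ε = 0.54: R = ε·F/W = 0.54 × 585.2 / 31000 m = 1.019e-02 mm/s.
R = 1.019e-02 × 3600 = 36.7 mm/hr.
Over 3.4 h: total = 36.7 × 3.4 = 124.78 ≈ 125 mm.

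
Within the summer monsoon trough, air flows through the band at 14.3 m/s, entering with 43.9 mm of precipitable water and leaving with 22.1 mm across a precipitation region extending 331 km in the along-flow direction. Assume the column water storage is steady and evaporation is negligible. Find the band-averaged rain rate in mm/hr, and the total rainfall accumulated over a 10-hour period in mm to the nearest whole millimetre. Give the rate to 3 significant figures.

Column moisture flux per unit crosswind length is F = V × PW.
Inflow: F_in = 14.3 × 43.9 = 627.77 mm·m/s
Outflow: F_out = 14.3 × 22.1 = 316.03 mm·m/s
Steady-state rate R = (F_in − F_out)/L = (627.77 − 316.03) / 331000 m = 9.418e-04 mm/s.
R = 9.418e-04 × 3600 = 3.39 mm/hr.
Over 10 h: total = 3.39 × 10 = 33.9 ≈ 34 mm.

R ≈ 3.39 mm/hr; total ≈ 34 mm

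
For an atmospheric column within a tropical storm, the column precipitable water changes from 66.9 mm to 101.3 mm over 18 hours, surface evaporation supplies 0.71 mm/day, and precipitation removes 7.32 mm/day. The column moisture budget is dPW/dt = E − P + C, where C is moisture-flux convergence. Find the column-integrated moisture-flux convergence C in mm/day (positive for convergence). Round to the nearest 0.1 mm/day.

dPW/dt = (101.3 − 66.9) mm / (18/24 day) = +45.867 mm/day.
C = dPW/dt − E + P = (+45.867) − 0.71 + 7.32 = 52.5 mm/day.

C ≈ 52.5 mm/day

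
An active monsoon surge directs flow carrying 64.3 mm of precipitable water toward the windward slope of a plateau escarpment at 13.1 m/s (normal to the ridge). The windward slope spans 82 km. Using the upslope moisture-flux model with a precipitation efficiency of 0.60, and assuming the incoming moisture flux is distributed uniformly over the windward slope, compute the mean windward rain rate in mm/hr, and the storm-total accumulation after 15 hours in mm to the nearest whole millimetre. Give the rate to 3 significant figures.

R ≈ 22.2 mm/hr; total ≈ 333 mm

Incoming column moisture flux per unit ridge length: F = V × PW = 13.1 × 64.3 = 842.33 mm·m/s.
Spread over the 82 km slope with efficiency ε = 0.60: R = ε·F/W = 0.60 × 842.33 / 82000 m = 6.163e-03 mm/s.
R = 6.163e-03 × 3600 = 22.2 mm/hr.
Over 15 h: total = 22.2 × 15 = 333 mm.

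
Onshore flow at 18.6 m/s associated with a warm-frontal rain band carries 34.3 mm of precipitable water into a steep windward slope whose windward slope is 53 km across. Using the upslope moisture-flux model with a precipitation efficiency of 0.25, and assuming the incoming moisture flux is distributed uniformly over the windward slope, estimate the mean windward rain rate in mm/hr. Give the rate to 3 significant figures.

R ≈ 10.8 mm/hr

Incoming column moisture flux per unit ridge length: F = V × PW = 18.6 × 34.3 = 637.98 mm·m/s.
Spread over the 53 km slope with efficiency ε = 0.25: R = ε·F/W = 0.25 × 637.98 / 53000 m = 3.009e-03 mm/s.
R = 3.009e-03 × 3600 = 10.8 mm/hr.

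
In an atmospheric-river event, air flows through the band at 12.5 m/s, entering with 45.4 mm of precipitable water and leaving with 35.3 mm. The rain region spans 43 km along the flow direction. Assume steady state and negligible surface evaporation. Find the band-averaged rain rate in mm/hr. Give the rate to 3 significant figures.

Column moisture flux per unit crosswind length is F = V × PW.
Inflow: F_in = 12.5 × 45.4 = 567.5 mm·m/s
Outflow: F_out = 12.5 × 35.3 = 441.25 mm·m/s
Steady-state rate R = (F_in − F_out)/L = (567.5 − 441.25) / 43000 m = 2.936e-03 mm/s.
R = 2.936e-03 × 3600 = 10.6 mm/hr.

R ≈ 10.6 mm/hr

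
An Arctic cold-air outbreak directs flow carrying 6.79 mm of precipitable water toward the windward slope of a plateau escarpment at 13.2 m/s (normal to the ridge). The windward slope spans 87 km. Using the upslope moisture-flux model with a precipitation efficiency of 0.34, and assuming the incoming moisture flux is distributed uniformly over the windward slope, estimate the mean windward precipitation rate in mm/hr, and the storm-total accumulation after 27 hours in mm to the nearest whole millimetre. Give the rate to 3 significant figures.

Incoming column moisture flux per unit ridge length: F = V × PW = 13.2 × 6.79 = 89.628 mm·m/s.
Spread over the 87 km slope with efficiency ε = 0.34: R = ε·F/W = 0.34 × 89.628 / 87000 m = 3.503e-04 mm/s.
R = 3.503e-04 × 3600 = 1.26 mm/hr.
Over 27 h: total = 1.26 × 27 = 34.02 ≈ 34 mm.

R ≈ 1.26 mm/hr; total ≈ 34 mm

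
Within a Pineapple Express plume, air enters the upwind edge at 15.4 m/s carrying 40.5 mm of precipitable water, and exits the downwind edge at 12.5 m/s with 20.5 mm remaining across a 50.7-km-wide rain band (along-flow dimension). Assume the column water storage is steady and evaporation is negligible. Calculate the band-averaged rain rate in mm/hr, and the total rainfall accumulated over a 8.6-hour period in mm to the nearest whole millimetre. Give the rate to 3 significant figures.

R ≈ 26.1 mm/hr; total ≈ 224 mm

Column moisture flux per unit crosswind length is F = V × PW.
Inflow: F_in = 15.4 × 40.5 = 623.7 mm·m/s
Outflow: F_out = 12.5 × 20.5 = 256.25 mm·m/s
Steady-state rate R = (F_in − F_out)/L = (623.7 − 256.25) / 50700 m = 7.248e-03 mm/s.
R = 7.248e-03 × 3600 = 26.1 mm/hr.
Over 8.6 h: total = 26.1 × 8.6 = 224.46 ≈ 224 mm.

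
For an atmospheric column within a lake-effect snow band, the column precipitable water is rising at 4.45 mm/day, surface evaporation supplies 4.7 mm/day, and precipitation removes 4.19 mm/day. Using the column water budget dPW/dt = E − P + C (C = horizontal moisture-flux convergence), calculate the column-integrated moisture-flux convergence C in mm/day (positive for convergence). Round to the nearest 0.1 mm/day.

C ≈ 3.9 mm/day

dPW/dt = +4.45 mm/day.
C = dPW/dt − E + P = (+4.45) − 4.7 + 4.19 = 3.9 mm/day.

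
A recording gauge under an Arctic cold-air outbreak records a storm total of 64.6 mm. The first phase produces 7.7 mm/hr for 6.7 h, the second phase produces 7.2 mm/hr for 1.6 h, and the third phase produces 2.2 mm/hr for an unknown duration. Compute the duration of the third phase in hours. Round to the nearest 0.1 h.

Known phases: 7.7 × 6.7 + 7.2 × 1.6 = 51.59 + 11.52 = 63.11 mm.
Remaining depth = 64.6 − 63.11 = 1.49 mm.
Duration = 1.49 / 2.2 = 0.7 h.

duration ≈ 0.7 h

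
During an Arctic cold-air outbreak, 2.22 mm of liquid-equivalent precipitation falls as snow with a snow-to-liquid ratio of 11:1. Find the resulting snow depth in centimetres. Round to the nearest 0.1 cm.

Snow depth = liquid × ratio = 2.22 mm × 11 = 24.42 mm = 2.4 cm.

snow depth ≈ 2.4 cm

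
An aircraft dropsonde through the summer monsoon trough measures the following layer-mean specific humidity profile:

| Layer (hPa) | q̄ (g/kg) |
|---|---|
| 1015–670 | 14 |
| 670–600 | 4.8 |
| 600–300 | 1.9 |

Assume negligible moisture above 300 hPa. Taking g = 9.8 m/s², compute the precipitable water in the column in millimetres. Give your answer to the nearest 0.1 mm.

PW ≈ 58.5 mm

Precipitable water is the column-integrated vapour mass per unit area: PW = (1/g) Σ q̄ Δp, with q in kg/kg and Δp in Pa (1 kg/m² of water = 1 mm).
Layer 1015–670 hPa: Δp = 345 hPa = 34500 Pa, q̄ = 0.014 kg/kg → 0.014 × 34500 / 9.8 = 49.29 mm
Layer 670–600 hPa: Δp = 70 hPa = 7000 Pa, q̄ = 0.0048 kg/kg → 0.0048 × 7000 / 9.8 = 3.43 mm
Layer 600–300 hPa: Δp = 300 hPa = 30000 Pa, q̄ = 0.0019 kg/kg → 0.0019 × 30000 / 9.8 = 5.82 mm
PW = 49.29 + 3.43 + 5.82 = 58.54 ≈ 58.5 mm.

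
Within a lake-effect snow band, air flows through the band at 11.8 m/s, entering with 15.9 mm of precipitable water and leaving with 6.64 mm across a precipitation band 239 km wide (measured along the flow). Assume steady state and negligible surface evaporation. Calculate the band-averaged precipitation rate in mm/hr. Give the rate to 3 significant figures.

Column moisture flux per unit crosswind length is F = V × PW.
Inflow: F_in = 11.8 × 15.9 = 187.62 mm·m/s
Outflow: F_out = 11.8 × 6.64 = 78.352 mm·m/s
Steady-state rate R = (F_in − F_out)/L = (187.62 − 78.352) / 239000 m = 4.572e-04 mm/s.
R = 4.572e-04 × 3600 = 1.65 mm/hr.

R ≈ 1.65 mm/hr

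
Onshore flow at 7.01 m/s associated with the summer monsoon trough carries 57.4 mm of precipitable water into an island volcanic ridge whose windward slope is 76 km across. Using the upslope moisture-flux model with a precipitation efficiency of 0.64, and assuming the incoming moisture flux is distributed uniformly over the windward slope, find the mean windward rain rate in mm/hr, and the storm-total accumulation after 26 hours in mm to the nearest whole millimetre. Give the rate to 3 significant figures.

R ≈ 12.2 mm/hr; total ≈ 317 mm

Incoming column moisture flux per unit ridge length: F = V × PW = 7.01 × 57.4 = 402.374 mm·m/s.
Spread over the 76 km slope with efficiency ε = 0.64: R = ε·F/W = 0.64 × 402.374 / 76000 m = 3.388e-03 mm/s.
R = 3.388e-03 × 3600 = 12.2 mm/hr.
Over 26 h: total = 12.2 × 26 = 317.2 ≈ 317 mm.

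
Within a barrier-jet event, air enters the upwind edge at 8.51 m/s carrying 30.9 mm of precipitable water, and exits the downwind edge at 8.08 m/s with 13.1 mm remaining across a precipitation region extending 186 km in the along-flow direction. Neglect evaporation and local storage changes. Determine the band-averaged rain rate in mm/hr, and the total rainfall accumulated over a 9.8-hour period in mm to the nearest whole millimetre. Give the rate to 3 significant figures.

Column moisture flux per unit crosswind length is F = V × PW.
Inflow: F_in = 8.51 × 30.9 = 262.959 mm·m/s
Outflow: F_out = 8.08 × 13.1 = 105.848 mm·m/s
Steady-state rate R = (F_in − F_out)/L = (262.959 − 105.848) / 186000 m = 8.447e-04 mm/s.
R = 8.447e-04 × 3600 = 3.04 mm/hr.
Over 9.8 h: total = 3.04 × 9.8 = 29.792 ≈ 30 mm.

R ≈ 3.04 mm/hr; total ≈ 30 mm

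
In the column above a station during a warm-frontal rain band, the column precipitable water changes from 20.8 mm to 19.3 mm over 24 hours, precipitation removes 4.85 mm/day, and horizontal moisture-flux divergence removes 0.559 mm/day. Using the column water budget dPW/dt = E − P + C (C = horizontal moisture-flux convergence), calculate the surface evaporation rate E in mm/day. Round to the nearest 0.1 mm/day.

E ≈ 3.9 mm/day

dPW/dt = (19.3 − 20.8) mm / (24/24 day) = -1.500 mm/day.
E = dPW/dt + P − C = (-1.500) + 4.85 − (-0.559) = 3.9 mm/day.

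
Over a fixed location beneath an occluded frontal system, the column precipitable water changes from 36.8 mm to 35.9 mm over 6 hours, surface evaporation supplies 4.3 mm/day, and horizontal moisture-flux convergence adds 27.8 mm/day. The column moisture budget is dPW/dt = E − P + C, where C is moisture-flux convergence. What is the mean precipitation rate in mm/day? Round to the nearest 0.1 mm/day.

dPW/dt = (35.9 − 36.8) mm / (6/24 day) = -3.600 mm/day.
P = E + C − dPW/dt = 4.3 + (27.8) − (-3.600) = 35.7 mm/day.

P ≈ 35.7 mm/day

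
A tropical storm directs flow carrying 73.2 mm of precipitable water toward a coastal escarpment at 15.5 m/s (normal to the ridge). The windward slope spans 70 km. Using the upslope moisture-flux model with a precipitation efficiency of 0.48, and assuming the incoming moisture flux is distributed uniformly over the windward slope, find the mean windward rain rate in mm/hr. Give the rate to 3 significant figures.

Incoming column moisture flux per unit ridge length: F = V × PW = 15.5 × 73.2 = 1134.6 mm·m/s.
Spread over the 70 km slope with efficiency ε = 0.48: R = ε·F/W = 0.48 × 1134.6 / 70000 m = 7.780e-03 mm/s.
R = 7.780e-03 × 3600 = 28.0 mm/hr.

R ≈ 28.0 mm/hr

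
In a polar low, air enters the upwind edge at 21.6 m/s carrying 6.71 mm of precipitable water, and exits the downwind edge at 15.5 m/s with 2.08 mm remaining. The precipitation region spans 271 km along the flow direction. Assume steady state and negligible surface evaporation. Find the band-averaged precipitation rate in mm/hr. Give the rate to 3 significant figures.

R ≈ 1.50 mm/hr

Column moisture flux per unit crosswind length is F = V × PW.
Inflow: F_in = 21.6 × 6.71 = 144.936 mm·m/s
Outflow: F_out = 15.5 × 2.08 = 32.24 mm·m/s
Steady-state rate R = (F_in − F_out)/L = (144.936 − 32.24) / 271000 m = 4.159e-04 mm/s.
R = 4.159e-04 × 3600 = 1.50 mm/hr.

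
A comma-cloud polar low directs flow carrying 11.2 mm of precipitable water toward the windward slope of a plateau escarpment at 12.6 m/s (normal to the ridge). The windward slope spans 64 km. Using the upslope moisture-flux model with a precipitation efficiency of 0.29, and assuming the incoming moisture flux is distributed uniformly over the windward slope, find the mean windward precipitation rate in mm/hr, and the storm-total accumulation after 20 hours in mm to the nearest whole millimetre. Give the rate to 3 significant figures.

R ≈ 2.30 mm/hr; total ≈ 46 mm

Incoming column moisture flux per unit ridge length: F = V × PW = 12.6 × 11.2 = 141.12 mm·m/s.
Spread over the 64 km slope with efficiency ε = 0.29: R = ε·F/W = 0.29 × 141.12 / 64000 m = 6.394e-04 mm/s.
R = 6.394e-04 × 3600 = 2.30 mm/hr.
Over 20 h: total = 2.30 × 20 = 46 mm.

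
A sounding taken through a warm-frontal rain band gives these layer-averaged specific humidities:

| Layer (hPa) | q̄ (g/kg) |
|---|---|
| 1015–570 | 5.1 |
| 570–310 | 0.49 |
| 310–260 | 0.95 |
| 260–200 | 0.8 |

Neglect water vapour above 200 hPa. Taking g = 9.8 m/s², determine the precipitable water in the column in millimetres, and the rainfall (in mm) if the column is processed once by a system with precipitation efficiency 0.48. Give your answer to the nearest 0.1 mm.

Precipitable water is the column-integrated vapour mass per unit area: PW = (1/g) Σ q̄ Δp, with q in kg/kg and Δp in Pa (1 kg/m² of water = 1 mm).
Layer 1015–570 hPa: Δp = 445 hPa = 44500 Pa, q̄ = 0.0051 kg/kg → 0.0051 × 44500 / 9.8 = 23.16 mm
Layer 570–310 hPa: Δp = 260 hPa = 26000 Pa, q̄ = 0.00049 kg/kg → 0.00049 × 26000 / 9.8 = 1.30 mm
Layer 310–260 hPa: Δp = 50 hPa = 5000 Pa, q̄ = 0.00095 kg/kg → 0.00095 × 5000 / 9.8 = 0.48 mm
Layer 260–200 hPa: Δp = 60 hPa = 6000 Pa, q̄ = 0.0008 kg/kg → 0.0008 × 6000 / 9.8 = 0.49 mm
PW = 23.16 + 1.30 + 0.48 + 0.49 = 25.43 ≈ 25.4 mm.
Rainfall = ε × PW = 0.48 × 25.4 = 12.2 mm.

PW ≈ 25.4 mm; rainfall ≈ 12.2 mm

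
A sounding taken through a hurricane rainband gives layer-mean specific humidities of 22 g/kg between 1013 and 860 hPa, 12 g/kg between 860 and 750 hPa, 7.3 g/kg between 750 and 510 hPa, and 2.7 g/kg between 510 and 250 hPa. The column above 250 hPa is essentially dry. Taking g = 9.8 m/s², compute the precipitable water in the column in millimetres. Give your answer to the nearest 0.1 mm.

Precipitable water is the column-integrated vapour mass per unit area: PW = (1/g) Σ q̄ Δp, with q in kg/kg and Δp in Pa (1 kg/m² of water = 1 mm).
Layer 1013–860 hPa: Δp = 153 hPa = 15300 Pa, q̄ = 0.022 kg/kg → 0.022 × 15300 / 9.8 = 34.35 mm
Layer 860–750 hPa: Δp = 110 hPa = 11000 Pa, q̄ = 0.012 kg/kg → 0.012 × 11000 / 9.8 = 13.47 mm
Layer 750–510 hPa: Δp = 240 hPa = 24000 Pa, q̄ = 0.0073 kg/kg → 0.0073 × 24000 / 9.8 = 17.88 mm
Layer 510–250 hPa: Δp = 260 hPa = 26000 Pa, q̄ = 0.0027 kg/kg → 0.0027 × 26000 / 9.8 = 7.16 mm
PW = 34.35 + 13.47 + 17.88 + 7.16 = 72.86 ≈ 72.9 mm.

PW ≈ 72.9 mm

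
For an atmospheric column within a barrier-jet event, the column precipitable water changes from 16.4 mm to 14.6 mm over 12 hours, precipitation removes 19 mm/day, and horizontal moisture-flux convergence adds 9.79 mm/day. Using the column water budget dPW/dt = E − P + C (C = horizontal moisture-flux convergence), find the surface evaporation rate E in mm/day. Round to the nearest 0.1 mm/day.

dPW/dt = (14.6 − 16.4) mm / (12/24 day) = -3.600 mm/day.
E = dPW/dt + P − C = (-3.600) + 19 − (9.79) = 5.6 mm/day.

E ≈ 5.6 mm/day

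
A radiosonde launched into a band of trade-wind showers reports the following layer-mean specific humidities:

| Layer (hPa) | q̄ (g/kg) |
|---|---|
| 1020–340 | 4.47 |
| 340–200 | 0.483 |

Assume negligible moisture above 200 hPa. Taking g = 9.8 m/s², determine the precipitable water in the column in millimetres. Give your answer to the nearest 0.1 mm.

PW ≈ 31.7 mm

Precipitable water is the column-integrated vapour mass per unit area: PW = (1/g) Σ q̄ Δp, with q in kg/kg and Δp in Pa (1 kg/m² of water = 1 mm).
Layer 1020–340 hPa: Δp = 680 hPa = 68000 Pa, q̄ = 0.00447 kg/kg → 0.00447 × 68000 / 9.8 = 31.02 mm
Layer 340–200 hPa: Δp = 140 hPa = 14000 Pa, q̄ = 0.000483 kg/kg → 0.000483 × 14000 / 9.8 = 0.69 mm
PW = 31.02 + 0.69 = 31.71 ≈ 31.7 mm.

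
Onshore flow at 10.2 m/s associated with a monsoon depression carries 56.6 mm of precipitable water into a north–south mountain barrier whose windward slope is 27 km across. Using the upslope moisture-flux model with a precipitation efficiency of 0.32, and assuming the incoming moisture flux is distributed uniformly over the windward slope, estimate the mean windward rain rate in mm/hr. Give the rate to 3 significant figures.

R ≈ 24.6 mm/hr

Incoming column moisture flux per unit ridge length: F = V × PW = 10.2 × 56.6 = 577.32 mm·m/s.
Spread over the 27 km slope with efficiency ε = 0.32: R = ε·F/W = 0.32 × 577.32 / 27000 m = 6.842e-03 mm/s.
R = 6.842e-03 × 3600 = 24.6 mm/hr.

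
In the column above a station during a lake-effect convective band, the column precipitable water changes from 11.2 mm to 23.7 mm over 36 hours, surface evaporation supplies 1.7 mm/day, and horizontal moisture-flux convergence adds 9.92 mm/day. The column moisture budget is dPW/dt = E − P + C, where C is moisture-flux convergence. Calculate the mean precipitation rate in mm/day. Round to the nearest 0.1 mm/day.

dPW/dt = (23.7 − 11.2) mm / (36/24 day) = +8.333 mm/day.
P = E + C − dPW/dt = 1.7 + (9.92) − (+8.333) = 3.3 mm/day.

P ≈ 3.3 mm/day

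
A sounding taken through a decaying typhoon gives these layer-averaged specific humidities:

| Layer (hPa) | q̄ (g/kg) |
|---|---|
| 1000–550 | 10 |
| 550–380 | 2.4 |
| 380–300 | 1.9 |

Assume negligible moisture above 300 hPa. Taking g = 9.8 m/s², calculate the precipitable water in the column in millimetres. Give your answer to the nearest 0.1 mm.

Precipitable water is the column-integrated vapour mass per unit area: PW = (1/g) Σ q̄ Δp, with q in kg/kg and Δp in Pa (1 kg/m² of water = 1 mm).
Layer 1000–550 hPa: Δp = 450 hPa = 45000 Pa, q̄ = 0.01 kg/kg → 0.01 × 45000 / 9.8 = 45.92 mm
Layer 550–380 hPa: Δp = 170 hPa = 17000 Pa, q̄ = 0.0024 kg/kg → 0.0024 × 17000 / 9.8 = 4.16 mm
Layer 380–300 hPa: Δp = 80 hPa = 8000 Pa, q̄ = 0.0019 kg/kg → 0.0019 × 8000 / 9.8 = 1.55 mm
PW = 45.92 + 4.16 + 1.55 = 51.63 ≈ 51.6 mm.

PW ≈ 51.6 mm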